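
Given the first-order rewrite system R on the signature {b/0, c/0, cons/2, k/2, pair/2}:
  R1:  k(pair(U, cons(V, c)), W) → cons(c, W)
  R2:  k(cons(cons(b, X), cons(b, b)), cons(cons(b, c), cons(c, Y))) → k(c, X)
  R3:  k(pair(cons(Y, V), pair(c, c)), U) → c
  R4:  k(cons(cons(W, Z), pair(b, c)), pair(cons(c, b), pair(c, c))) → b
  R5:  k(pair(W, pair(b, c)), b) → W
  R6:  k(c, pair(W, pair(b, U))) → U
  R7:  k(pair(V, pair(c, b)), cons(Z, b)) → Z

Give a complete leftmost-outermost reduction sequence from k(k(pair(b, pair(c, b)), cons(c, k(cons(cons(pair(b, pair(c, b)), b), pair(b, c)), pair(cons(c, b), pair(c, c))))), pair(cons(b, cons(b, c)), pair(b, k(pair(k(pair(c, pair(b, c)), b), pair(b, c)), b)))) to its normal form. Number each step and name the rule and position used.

c

1. k(k(pair(b, pair(c, b)), cons(c, k(cons(cons(pair(b, pair(c, b)), b), pair(b, c)), pair(cons(c, b), pair(c, c))))), pair(cons(b, cons(b, c)), pair(b, k(pair(k(pair(c, pair(b, c)), b), pair(b, c)), b))))  →  k(k(pair(b, pair(c, b)), cons(c, b)), pair(cons(b, cons(b, c)), pair(b, k(pair(k(pair(c, pair(b, c)), b), pair(b, c)), b))))   [R4 at 1.2.2]
2. k(k(pair(b, pair(c, b)), cons(c, b)), pair(cons(b, cons(b, c)), pair(b, k(pair(k(pair(c, pair(b, c)), b), pair(b, c)), b))))  →  k(c, pair(cons(b, cons(b, c)), pair(b, k(pair(k(pair(c, pair(b, c)), b), pair(b, c)), b))))   [R7 at 1]
3. k(c, pair(cons(b, cons(b, c)), pair(b, k(pair(k(pair(c, pair(b, c)), b), pair(b, c)), b))))  →  k(pair(k(pair(c, pair(b, c)), b), pair(b, c)), b)   [R6 at ε]
4. k(pair(k(pair(c, pair(b, c)), b), pair(b, c)), b)  →  k(pair(c, pair(b, c)), b)   [R5 at ε]
5. k(pair(c, pair(b, c)), b)  →  c   [R5 at ε]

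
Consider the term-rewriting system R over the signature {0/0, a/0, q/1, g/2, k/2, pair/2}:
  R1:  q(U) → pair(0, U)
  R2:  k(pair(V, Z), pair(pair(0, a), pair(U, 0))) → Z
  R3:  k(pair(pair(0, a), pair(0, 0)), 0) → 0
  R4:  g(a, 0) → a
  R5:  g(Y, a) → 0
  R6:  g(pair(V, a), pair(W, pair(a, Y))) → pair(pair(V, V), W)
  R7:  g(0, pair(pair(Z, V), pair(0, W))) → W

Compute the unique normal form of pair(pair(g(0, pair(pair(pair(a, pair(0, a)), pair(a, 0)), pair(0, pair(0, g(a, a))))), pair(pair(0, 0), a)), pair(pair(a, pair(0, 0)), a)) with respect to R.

pair(pair(pair(0, 0), pair(pair(0, 0), a)), pair(pair(a, pair(0, 0)), a))

1. pair(pair(g(0, pair(pair(pair(a, pair(0, a)), pair(a, 0)), pair(0, pair(0, g(a, a))))), pair(pair(0, 0), a)), pair(pair(a, pair(0, 0)), a))  →  pair(pair(pair(0, g(a, a)), pair(pair(0, 0), a)), pair(pair(a, pair(0, 0)), a))   [R7 at 1.1]
2. pair(pair(pair(0, g(a, a)), pair(pair(0, 0), a)), pair(pair(a, pair(0, 0)), a))  →  pair(pair(pair(0, 0), pair(pair(0, 0), a)), pair(pair(a, pair(0, 0)), a))   [R5 at 1.1.2]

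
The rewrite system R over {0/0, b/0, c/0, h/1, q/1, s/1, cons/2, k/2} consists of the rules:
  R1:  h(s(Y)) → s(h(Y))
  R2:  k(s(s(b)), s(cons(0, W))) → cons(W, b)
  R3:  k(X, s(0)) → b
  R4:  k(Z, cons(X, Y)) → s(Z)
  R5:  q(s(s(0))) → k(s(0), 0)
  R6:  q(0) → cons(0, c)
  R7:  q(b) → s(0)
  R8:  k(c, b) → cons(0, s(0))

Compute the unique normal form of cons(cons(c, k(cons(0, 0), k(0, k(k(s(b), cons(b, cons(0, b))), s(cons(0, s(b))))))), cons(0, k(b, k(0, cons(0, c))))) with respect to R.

cons(cons(c, b), cons(0, b))

1. cons(cons(c, k(cons(0, 0), k(0, k(k(s(b), cons(b, cons(0, b))), s(cons(0, s(b))))))), cons(0, k(b, k(0, cons(0, c)))))  →  cons(cons(c, k(cons(0, 0), k(0, k(s(s(b)), s(cons(0, s(b))))))), cons(0, k(b, k(0, cons(0, c)))))   [R4 at 1.2.2.2.1]
2. cons(cons(c, k(cons(0, 0), k(0, k(s(s(b)), s(cons(0, s(b))))))), cons(0, k(b, k(0, cons(0, c)))))  →  cons(cons(c, k(cons(0, 0), k(0, cons(s(b), b)))), cons(0, k(b, k(0, cons(0, c)))))   [R2 at 1.2.2.2]
3. cons(cons(c, k(cons(0, 0), k(0, cons(s(b), b)))), cons(0, k(b, k(0, cons(0, c)))))  →  cons(cons(c, k(cons(0, 0), s(0))), cons(0, k(b, k(0, cons(0, c)))))   [R4 at 1.2.2]
4. cons(cons(c, k(cons(0, 0), s(0))), cons(0, k(b, k(0, cons(0, c)))))  →  cons(cons(c, b), cons(0, k(b, k(0, cons(0, c)))))   [R3 at 1.2]
5. cons(cons(c, b), cons(0, k(b, k(0, cons(0, c)))))  →  cons(cons(c, b), cons(0, k(b, s(0))))   [R4 at 2.2.2]
6. cons(cons(c, b), cons(0, k(b, s(0))))  →  cons(cons(c, b), cons(0, b))   [R3 at 2.2]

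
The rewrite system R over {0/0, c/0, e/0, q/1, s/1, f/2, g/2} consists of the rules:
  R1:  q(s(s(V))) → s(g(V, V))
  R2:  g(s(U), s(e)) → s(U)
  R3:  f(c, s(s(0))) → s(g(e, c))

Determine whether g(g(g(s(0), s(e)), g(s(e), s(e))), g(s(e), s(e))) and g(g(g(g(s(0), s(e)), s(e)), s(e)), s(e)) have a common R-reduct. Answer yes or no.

Reduce t₁ = g(g(g(s(0), s(e)), g(s(e), s(e))), g(s(e), s(e))):
1. g(g(g(s(0), s(e)), g(s(e), s(e))), g(s(e), s(e)))  →  g(g(s(0), g(s(e), s(e))), g(s(e), s(e)))   [R2 at 1.1]
2. g(g(s(0), g(s(e), s(e))), g(s(e), s(e)))  →  g(g(s(0), s(e)), g(s(e), s(e)))   [R2 at 1.2]
3. g(g(s(0), s(e)), g(s(e), s(e)))  →  g(s(0), g(s(e), s(e)))   [R2 at 1]
4. g(s(0), g(s(e), s(e)))  →  g(s(0), s(e))   [R2 at 2]
5. g(s(0), s(e))  →  s(0)   [R2 at ε]

Reduce t₂ = g(g(g(g(s(0), s(e)), s(e)), s(e)), s(e)):
1. g(g(g(g(s(0), s(e)), s(e)), s(e)), s(e))  →  g(g(g(s(0), s(e)), s(e)), s(e))   [R2 at 1.1.1]
2. g(g(g(s(0), s(e)), s(e)), s(e))  →  g(g(s(0), s(e)), s(e))   [R2 at 1.1]
3. g(g(s(0), s(e)), s(e))  →  g(s(0), s(e))   [R2 at 1]
4. g(s(0), s(e))  →  s(0)   [R2 at ε]

yes — NF(t₁) = s(0), NF(t₂) = s(0)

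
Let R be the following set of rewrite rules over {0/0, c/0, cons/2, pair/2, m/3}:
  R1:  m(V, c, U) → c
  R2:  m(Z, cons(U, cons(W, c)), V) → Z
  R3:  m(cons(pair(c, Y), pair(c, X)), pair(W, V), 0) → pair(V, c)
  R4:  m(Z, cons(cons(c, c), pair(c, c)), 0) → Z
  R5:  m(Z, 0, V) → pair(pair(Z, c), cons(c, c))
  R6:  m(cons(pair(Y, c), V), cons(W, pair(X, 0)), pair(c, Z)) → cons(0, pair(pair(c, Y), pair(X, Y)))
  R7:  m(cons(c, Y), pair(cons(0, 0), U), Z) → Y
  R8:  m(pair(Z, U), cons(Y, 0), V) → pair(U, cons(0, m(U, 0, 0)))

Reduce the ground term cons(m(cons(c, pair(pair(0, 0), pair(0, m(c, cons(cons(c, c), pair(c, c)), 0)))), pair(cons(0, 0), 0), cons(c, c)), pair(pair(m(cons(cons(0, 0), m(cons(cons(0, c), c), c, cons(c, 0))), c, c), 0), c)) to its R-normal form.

1. cons(m(cons(c, pair(pair(0, 0), pair(0, m(c, cons(cons(c, c), pair(c, c)), 0)))), pair(cons(0, 0), 0), cons(c, c)), pair(pair(m(cons(cons(0, 0), m(cons(cons(0, c), c), c, cons(c, 0))), c, c), 0), c))  →  cons(pair(pair(0, 0), pair(0, m(c, cons(cons(c, c), pair(c, c)), 0))), pair(pair(m(cons(cons(0, 0), m(cons(cons(0, c), c), c, cons(c, 0))), c, c), 0), c))   [R7 at 1]
2. cons(pair(pair(0, 0), pair(0, m(c, cons(cons(c, c), pair(c, c)), 0))), pair(pair(m(cons(cons(0, 0), m(cons(cons(0, c), c), c, cons(c, 0))), c, c), 0), c))  →  cons(pair(pair(0, 0), pair(0, c)), pair(pair(m(cons(cons(0, 0), m(cons(cons(0, c), c), c, cons(c, 0))), c, c), 0), c))   [R4 at 1.2.2]
3. cons(pair(pair(0, 0), pair(0, c)), pair(pair(m(cons(cons(0, 0), m(cons(cons(0, c), c), c, cons(c, 0))), c, c), 0), c))  →  cons(pair(pair(0, 0), pair(0, c)), pair(pair(c, 0), c))   [R1 at 2.1.1]

cons(pair(pair(0, 0), pair(0, c)), pair(pair(c, 0), c))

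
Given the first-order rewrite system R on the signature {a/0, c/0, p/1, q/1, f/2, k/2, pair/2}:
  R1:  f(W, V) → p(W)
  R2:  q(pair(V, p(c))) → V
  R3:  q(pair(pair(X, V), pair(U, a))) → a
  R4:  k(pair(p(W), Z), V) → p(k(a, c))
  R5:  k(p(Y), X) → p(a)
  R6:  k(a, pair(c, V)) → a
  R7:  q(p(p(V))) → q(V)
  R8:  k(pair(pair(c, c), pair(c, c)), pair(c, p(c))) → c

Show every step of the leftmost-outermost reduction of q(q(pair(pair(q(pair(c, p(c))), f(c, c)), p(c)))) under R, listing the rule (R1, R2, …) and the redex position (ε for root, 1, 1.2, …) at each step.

1. q(q(pair(pair(q(pair(c, p(c))), f(c, c)), p(c))))  →  q(pair(q(pair(c, p(c))), f(c, c)))   [R2 at 1]
2. q(pair(q(pair(c, p(c))), f(c, c)))  →  q(pair(c, f(c, c)))   [R2 at 1.1]
3. q(pair(c, f(c, c)))  →  q(pair(c, p(c)))   [R1 at 1.2]
4. q(pair(c, p(c)))  →  c   [R2 at ε]

c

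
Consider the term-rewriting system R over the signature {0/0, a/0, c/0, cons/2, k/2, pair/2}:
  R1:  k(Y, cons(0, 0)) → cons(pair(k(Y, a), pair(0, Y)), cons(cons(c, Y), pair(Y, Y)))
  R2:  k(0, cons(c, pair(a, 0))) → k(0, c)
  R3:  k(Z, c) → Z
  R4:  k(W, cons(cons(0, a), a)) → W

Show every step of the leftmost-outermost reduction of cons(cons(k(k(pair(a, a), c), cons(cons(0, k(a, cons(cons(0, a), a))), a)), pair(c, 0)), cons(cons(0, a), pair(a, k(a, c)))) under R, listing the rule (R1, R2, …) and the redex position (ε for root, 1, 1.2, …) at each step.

cons(cons(pair(a, a), pair(c, 0)), cons(cons(0, a), pair(a, a)))

1. cons(cons(k(k(pair(a, a), c), cons(cons(0, k(a, cons(cons(0, a), a))), a)), pair(c, 0)), cons(cons(0, a), pair(a, k(a, c))))  →  cons(cons(k(pair(a, a), cons(cons(0, k(a, cons(cons(0, a), a))), a)), pair(c, 0)), cons(cons(0, a), pair(a, k(a, c))))   [R3 at 1.1.1]
2. cons(cons(k(pair(a, a), cons(cons(0, k(a, cons(cons(0, a), a))), a)), pair(c, 0)), cons(cons(0, a), pair(a, k(a, c))))  →  cons(cons(k(pair(a, a), cons(cons(0, a), a)), pair(c, 0)), cons(cons(0, a), pair(a, k(a, c))))   [R4 at 1.1.2.1.2]
3. cons(cons(k(pair(a, a), cons(cons(0, a), a)), pair(c, 0)), cons(cons(0, a), pair(a, k(a, c))))  →  cons(cons(pair(a, a), pair(c, 0)), cons(cons(0, a), pair(a, k(a, c))))   [R4 at 1.1]
4. cons(cons(pair(a, a), pair(c, 0)), cons(cons(0, a), pair(a, k(a, c))))  →  cons(cons(pair(a, a), pair(c, 0)), cons(cons(0, a), pair(a, a)))   [R3 at 2.2.2]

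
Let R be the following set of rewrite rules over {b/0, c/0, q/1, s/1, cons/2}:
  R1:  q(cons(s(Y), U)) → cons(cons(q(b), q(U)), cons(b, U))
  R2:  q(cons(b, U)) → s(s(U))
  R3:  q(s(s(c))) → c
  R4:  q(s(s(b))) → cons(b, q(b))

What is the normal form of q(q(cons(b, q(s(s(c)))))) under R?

c

1. q(q(cons(b, q(s(s(c))))))  →  q(s(s(q(s(s(c))))))   [R2 at 1]
2. q(s(s(q(s(s(c))))))  →  q(s(s(c)))   [R3 at 1.1.1]
3. q(s(s(c)))  →  c   [R3 at ε]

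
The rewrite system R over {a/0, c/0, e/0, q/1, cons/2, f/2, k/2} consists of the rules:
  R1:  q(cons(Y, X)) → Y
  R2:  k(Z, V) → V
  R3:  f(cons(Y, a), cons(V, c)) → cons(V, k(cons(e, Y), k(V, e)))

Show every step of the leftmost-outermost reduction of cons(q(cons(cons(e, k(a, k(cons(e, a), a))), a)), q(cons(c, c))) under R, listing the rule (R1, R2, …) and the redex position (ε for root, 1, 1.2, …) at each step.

1. cons(q(cons(cons(e, k(a, k(cons(e, a), a))), a)), q(cons(c, c)))  →  cons(cons(e, k(a, k(cons(e, a), a))), q(cons(c, c)))   [R1 at 1]
2. cons(cons(e, k(a, k(cons(e, a), a))), q(cons(c, c)))  →  cons(cons(e, k(cons(e, a), a)), q(cons(c, c)))   [R2 at 1.2]
3. cons(cons(e, k(cons(e, a), a)), q(cons(c, c)))  →  cons(cons(e, a), q(cons(c, c)))   [R2 at 1.2]
4. cons(cons(e, a), q(cons(c, c)))  →  cons(cons(e, a), c)   [R1 at 2]

cons(cons(e, a), c)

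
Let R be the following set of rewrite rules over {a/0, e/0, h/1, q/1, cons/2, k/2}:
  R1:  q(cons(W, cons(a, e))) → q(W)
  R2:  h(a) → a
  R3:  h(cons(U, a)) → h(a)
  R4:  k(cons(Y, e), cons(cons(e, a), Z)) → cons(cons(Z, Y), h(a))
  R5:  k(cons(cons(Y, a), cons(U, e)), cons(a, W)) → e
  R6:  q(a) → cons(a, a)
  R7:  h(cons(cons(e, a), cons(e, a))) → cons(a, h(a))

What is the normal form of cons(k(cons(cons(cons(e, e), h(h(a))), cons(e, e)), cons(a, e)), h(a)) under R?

1. cons(k(cons(cons(cons(e, e), h(h(a))), cons(e, e)), cons(a, e)), h(a))  →  cons(k(cons(cons(cons(e, e), h(a)), cons(e, e)), cons(a, e)), h(a))   [R2 at 1.1.1.2.1]
2. cons(k(cons(cons(cons(e, e), h(a)), cons(e, e)), cons(a, e)), h(a))  →  cons(k(cons(cons(cons(e, e), a), cons(e, e)), cons(a, e)), h(a))   [R2 at 1.1.1.2]
3. cons(k(cons(cons(cons(e, e), a), cons(e, e)), cons(a, e)), h(a))  →  cons(e, h(a))   [R5 at 1]
4. cons(e, h(a))  →  cons(e, a)   [R2 at 2]

cons(e, a)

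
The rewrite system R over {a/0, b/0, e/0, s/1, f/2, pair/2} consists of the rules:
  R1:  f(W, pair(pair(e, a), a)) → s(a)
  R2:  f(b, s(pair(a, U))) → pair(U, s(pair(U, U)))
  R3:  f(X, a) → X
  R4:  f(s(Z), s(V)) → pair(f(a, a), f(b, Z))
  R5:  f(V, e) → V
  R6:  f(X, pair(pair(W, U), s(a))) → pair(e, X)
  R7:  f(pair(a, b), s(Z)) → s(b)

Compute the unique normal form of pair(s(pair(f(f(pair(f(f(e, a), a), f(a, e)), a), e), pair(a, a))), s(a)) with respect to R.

1. pair(s(pair(f(f(pair(f(f(e, a), a), f(a, e)), a), e), pair(a, a))), s(a))  →  pair(s(pair(f(pair(f(f(e, a), a), f(a, e)), a), pair(a, a))), s(a))   [R5 at 1.1.1]
2. pair(s(pair(f(pair(f(f(e, a), a), f(a, e)), a), pair(a, a))), s(a))  →  pair(s(pair(pair(f(f(e, a), a), f(a, e)), pair(a, a))), s(a))   [R3 at 1.1.1]
3. pair(s(pair(pair(f(f(e, a), a), f(a, e)), pair(a, a))), s(a))  →  pair(s(pair(pair(f(e, a), f(a, e)), pair(a, a))), s(a))   [R3 at 1.1.1.1]
4. pair(s(pair(pair(f(e, a), f(a, e)), pair(a, a))), s(a))  →  pair(s(pair(pair(e, f(a, e)), pair(a, a))), s(a))   [R3 at 1.1.1.1]
5. pair(s(pair(pair(e, f(a, e)), pair(a, a))), s(a))  →  pair(s(pair(pair(e, a), pair(a, a))), s(a))   [R5 at 1.1.1.2]

pair(s(pair(pair(e, a), pair(a, a))), s(a))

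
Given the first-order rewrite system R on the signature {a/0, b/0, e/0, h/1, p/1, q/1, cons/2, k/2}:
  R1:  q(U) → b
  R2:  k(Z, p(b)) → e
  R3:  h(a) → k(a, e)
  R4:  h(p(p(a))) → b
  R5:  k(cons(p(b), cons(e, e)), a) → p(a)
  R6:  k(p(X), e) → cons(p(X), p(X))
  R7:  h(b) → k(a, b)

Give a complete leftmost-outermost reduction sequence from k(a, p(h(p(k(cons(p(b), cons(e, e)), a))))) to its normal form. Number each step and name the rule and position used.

e

1. k(a, p(h(p(k(cons(p(b), cons(e, e)), a)))))  →  k(a, p(h(p(p(a)))))   [R5 at 2.1.1.1]
2. k(a, p(h(p(p(a)))))  →  k(a, p(b))   [R4 at 2.1]
3. k(a, p(b))  →  e   [R2 at ε]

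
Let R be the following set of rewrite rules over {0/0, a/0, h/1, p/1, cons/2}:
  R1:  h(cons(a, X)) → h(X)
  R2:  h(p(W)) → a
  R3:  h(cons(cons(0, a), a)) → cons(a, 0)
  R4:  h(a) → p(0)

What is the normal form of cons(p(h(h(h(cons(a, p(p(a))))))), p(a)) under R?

cons(p(a), p(a))

1. cons(p(h(h(h(cons(a, p(p(a))))))), p(a))  →  cons(p(h(h(h(p(p(a)))))), p(a))   [R1 at 1.1.1.1]
2. cons(p(h(h(h(p(p(a)))))), p(a))  →  cons(p(h(h(a))), p(a))   [R2 at 1.1.1.1]
3. cons(p(h(h(a))), p(a))  →  cons(p(h(p(0))), p(a))   [R4 at 1.1.1]
4. cons(p(h(p(0))), p(a))  →  cons(p(a), p(a))   [R2 at 1.1]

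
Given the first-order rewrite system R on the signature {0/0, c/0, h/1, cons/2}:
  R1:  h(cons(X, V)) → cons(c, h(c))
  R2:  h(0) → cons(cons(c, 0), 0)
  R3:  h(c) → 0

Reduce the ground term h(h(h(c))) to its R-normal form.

cons(c, 0)

1. h(h(h(c)))  →  h(h(0))   [R3 at 1.1]
2. h(h(0))  →  h(cons(cons(c, 0), 0))   [R2 at 1]
3. h(cons(cons(c, 0), 0))  →  cons(c, h(c))   [R1 at ε]
4. cons(c, h(c))  →  cons(c, 0)   [R3 at 2]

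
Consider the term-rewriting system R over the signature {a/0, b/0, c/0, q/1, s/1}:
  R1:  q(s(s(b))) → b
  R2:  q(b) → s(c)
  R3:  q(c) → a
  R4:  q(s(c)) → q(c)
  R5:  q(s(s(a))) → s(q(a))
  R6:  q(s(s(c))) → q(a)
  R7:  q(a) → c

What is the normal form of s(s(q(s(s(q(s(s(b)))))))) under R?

s(s(b))

1. s(s(q(s(s(q(s(s(b))))))))  →  s(s(q(s(s(b)))))   [R1 at 1.1.1.1.1]
2. s(s(q(s(s(b)))))  →  s(s(b))   [R1 at 1.1]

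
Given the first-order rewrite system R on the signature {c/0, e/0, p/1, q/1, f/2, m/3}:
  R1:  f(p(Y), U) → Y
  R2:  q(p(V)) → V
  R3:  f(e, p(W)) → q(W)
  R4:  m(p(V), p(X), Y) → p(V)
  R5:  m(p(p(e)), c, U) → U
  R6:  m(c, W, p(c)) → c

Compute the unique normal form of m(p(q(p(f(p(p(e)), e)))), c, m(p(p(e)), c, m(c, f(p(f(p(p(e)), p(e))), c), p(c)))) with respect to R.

c

1. m(p(q(p(f(p(p(e)), e)))), c, m(p(p(e)), c, m(c, f(p(f(p(p(e)), p(e))), c), p(c))))  →  m(p(f(p(p(e)), e)), c, m(p(p(e)), c, m(c, f(p(f(p(p(e)), p(e))), c), p(c))))   [R2 at 1.1]
2. m(p(f(p(p(e)), e)), c, m(p(p(e)), c, m(c, f(p(f(p(p(e)), p(e))), c), p(c))))  →  m(p(p(e)), c, m(p(p(e)), c, m(c, f(p(f(p(p(e)), p(e))), c), p(c))))   [R1 at 1.1]
3. m(p(p(e)), c, m(p(p(e)), c, m(c, f(p(f(p(p(e)), p(e))), c), p(c))))  →  m(p(p(e)), c, m(c, f(p(f(p(p(e)), p(e))), c), p(c)))   [R5 at ε]
4. m(p(p(e)), c, m(c, f(p(f(p(p(e)), p(e))), c), p(c)))  →  m(c, f(p(f(p(p(e)), p(e))), c), p(c))   [R5 at ε]
5. m(c, f(p(f(p(p(e)), p(e))), c), p(c))  →  c   [R6 at ε]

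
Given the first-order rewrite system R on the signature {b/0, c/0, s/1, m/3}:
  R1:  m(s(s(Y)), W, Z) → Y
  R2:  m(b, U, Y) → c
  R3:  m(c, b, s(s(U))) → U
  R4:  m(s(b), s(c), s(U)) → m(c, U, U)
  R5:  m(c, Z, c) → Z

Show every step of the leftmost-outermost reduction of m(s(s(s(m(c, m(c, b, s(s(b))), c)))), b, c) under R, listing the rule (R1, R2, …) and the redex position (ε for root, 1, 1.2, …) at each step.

1. m(s(s(s(m(c, m(c, b, s(s(b))), c)))), b, c)  →  s(m(c, m(c, b, s(s(b))), c))   [R1 at ε]
2. s(m(c, m(c, b, s(s(b))), c))  →  s(m(c, b, s(s(b))))   [R5 at 1]
3. s(m(c, b, s(s(b))))  →  s(b)   [R3 at 1]

s(b)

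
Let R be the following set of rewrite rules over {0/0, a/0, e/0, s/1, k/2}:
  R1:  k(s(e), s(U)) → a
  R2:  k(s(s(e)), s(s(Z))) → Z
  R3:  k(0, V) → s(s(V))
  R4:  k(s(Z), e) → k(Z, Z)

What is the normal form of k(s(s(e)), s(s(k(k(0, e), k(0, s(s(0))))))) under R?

s(s(0))

1. k(s(s(e)), s(s(k(k(0, e), k(0, s(s(0)))))))  →  k(k(0, e), k(0, s(s(0))))   [R2 at ε]
2. k(k(0, e), k(0, s(s(0))))  →  k(s(s(e)), k(0, s(s(0))))   [R3 at 1]
3. k(s(s(e)), k(0, s(s(0))))  →  k(s(s(e)), s(s(s(s(0)))))   [R3 at 2]
4. k(s(s(e)), s(s(s(s(0)))))  →  s(s(0))   [R2 at ε]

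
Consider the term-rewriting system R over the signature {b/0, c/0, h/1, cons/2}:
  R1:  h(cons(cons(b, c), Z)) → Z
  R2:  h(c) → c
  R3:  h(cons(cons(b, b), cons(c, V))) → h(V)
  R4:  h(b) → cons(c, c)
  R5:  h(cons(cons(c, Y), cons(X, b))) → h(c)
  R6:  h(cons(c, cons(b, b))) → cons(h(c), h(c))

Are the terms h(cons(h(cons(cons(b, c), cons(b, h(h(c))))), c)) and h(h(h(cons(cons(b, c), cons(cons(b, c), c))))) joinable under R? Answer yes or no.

Reduce t₁ = h(cons(h(cons(cons(b, c), cons(b, h(h(c))))), c)):
1. h(cons(h(cons(cons(b, c), cons(b, h(h(c))))), c))  →  h(cons(cons(b, h(h(c))), c))   [R1 at 1.1]
2. h(cons(cons(b, h(h(c))), c))  →  h(cons(cons(b, h(c)), c))   [R2 at 1.1.2.1]
3. h(cons(cons(b, h(c)), c))  →  h(cons(cons(b, c), c))   [R2 at 1.1.2]
4. h(cons(cons(b, c), c))  →  c   [R1 at ε]

Reduce t₂ = h(h(h(cons(cons(b, c), cons(cons(b, c), c))))):
1. h(h(h(cons(cons(b, c), cons(cons(b, c), c)))))  →  h(h(cons(cons(b, c), c)))   [R1 at 1.1]
2. h(h(cons(cons(b, c), c)))  →  h(c)   [R1 at 1]
3. h(c)  →  c   [R2 at ε]

yes — NF(t₁) = c, NF(t₂) = c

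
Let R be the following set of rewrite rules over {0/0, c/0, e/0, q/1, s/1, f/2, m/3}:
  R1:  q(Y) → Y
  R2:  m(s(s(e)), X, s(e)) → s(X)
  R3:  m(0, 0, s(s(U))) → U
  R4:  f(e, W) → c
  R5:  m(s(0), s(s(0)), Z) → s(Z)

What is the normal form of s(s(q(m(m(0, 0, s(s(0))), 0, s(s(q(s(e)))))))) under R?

s(s(s(e)))

1. s(s(q(m(m(0, 0, s(s(0))), 0, s(s(q(s(e))))))))  →  s(s(m(m(0, 0, s(s(0))), 0, s(s(q(s(e)))))))   [R1 at 1.1]
2. s(s(m(m(0, 0, s(s(0))), 0, s(s(q(s(e)))))))  →  s(s(m(0, 0, s(s(q(s(e)))))))   [R3 at 1.1.1]
3. s(s(m(0, 0, s(s(q(s(e)))))))  →  s(s(q(s(e))))   [R3 at 1.1]
4. s(s(q(s(e))))  →  s(s(s(e)))   [R1 at 1.1]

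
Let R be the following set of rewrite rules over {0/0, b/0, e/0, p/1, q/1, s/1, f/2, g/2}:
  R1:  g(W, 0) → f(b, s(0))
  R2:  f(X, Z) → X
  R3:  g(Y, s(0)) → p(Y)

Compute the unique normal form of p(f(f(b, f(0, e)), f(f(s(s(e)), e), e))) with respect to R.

p(b)

1. p(f(f(b, f(0, e)), f(f(s(s(e)), e), e)))  →  p(f(b, f(0, e)))   [R2 at 1]
2. p(f(b, f(0, e)))  →  p(b)   [R2 at 1]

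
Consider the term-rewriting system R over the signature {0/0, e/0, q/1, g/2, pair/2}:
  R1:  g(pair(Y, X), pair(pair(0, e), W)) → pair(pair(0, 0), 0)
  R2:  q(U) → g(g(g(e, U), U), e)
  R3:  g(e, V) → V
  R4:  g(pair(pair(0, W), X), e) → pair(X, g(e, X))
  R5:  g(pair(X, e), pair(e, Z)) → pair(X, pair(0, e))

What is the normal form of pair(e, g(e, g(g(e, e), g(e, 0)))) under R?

1. pair(e, g(e, g(g(e, e), g(e, 0))))  →  pair(e, g(g(e, e), g(e, 0)))   [R3 at 2]
2. pair(e, g(g(e, e), g(e, 0)))  →  pair(e, g(e, g(e, 0)))   [R3 at 2.1]
3. pair(e, g(e, g(e, 0)))  →  pair(e, g(e, 0))   [R3 at 2]
4. pair(e, g(e, 0))  →  pair(e, 0)   [R3 at 2]

pair(e, 0)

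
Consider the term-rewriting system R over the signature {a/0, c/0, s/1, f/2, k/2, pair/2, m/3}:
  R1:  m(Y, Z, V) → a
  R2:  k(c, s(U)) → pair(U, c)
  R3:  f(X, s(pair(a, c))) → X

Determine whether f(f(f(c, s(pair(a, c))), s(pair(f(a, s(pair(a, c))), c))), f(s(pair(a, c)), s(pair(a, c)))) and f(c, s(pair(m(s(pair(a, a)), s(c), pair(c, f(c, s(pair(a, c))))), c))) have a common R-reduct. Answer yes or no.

Reduce t₁ = f(f(f(c, s(pair(a, c))), s(pair(f(a, s(pair(a, c))), c))), f(s(pair(a, c)), s(pair(a, c)))):
1. f(f(f(c, s(pair(a, c))), s(pair(f(a, s(pair(a, c))), c))), f(s(pair(a, c)), s(pair(a, c))))  →  f(f(c, s(pair(f(a, s(pair(a, c))), c))), f(s(pair(a, c)), s(pair(a, c))))   [R3 at 1.1]
2. f(f(c, s(pair(f(a, s(pair(a, c))), c))), f(s(pair(a, c)), s(pair(a, c))))  →  f(f(c, s(pair(a, c))), f(s(pair(a, c)), s(pair(a, c))))   [R3 at 1.2.1.1]
3. f(f(c, s(pair(a, c))), f(s(pair(a, c)), s(pair(a, c))))  →  f(c, f(s(pair(a, c)), s(pair(a, c))))   [R3 at 1]
4. f(c, f(s(pair(a, c)), s(pair(a, c))))  →  f(c, s(pair(a, c)))   [R3 at 2]
5. f(c, s(pair(a, c)))  →  c   [R3 at ε]

Reduce t₂ = f(c, s(pair(m(s(pair(a, a)), s(c), pair(c, f(c, s(pair(a, c))))), c))):
1. f(c, s(pair(m(s(pair(a, a)), s(c), pair(c, f(c, s(pair(a, c))))), c)))  →  f(c, s(pair(a, c)))   [R1 at 2.1.1]
2. f(c, s(pair(a, c)))  →  c   [R3 at ε]

yes — NF(t₁) = c, NF(t₂) = c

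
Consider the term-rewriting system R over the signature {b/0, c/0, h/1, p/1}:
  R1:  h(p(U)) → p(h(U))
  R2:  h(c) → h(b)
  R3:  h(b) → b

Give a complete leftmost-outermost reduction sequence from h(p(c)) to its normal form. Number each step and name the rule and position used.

p(b)

1. h(p(c))  →  p(h(c))   [R1 at ε]
2. p(h(c))  →  p(h(b))   [R2 at 1]
3. p(h(b))  →  p(b)   [R3 at 1]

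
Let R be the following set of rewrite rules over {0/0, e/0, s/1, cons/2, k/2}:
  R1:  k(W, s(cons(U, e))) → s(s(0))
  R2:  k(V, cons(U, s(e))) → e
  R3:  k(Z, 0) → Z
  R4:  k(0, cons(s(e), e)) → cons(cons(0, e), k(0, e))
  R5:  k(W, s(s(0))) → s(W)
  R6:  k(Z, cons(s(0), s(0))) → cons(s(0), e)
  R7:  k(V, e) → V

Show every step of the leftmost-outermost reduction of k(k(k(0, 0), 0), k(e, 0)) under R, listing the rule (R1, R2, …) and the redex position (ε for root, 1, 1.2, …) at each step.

0

1. k(k(k(0, 0), 0), k(e, 0))  →  k(k(0, 0), k(e, 0))   [R3 at 1]
2. k(k(0, 0), k(e, 0))  →  k(0, k(e, 0))   [R3 at 1]
3. k(0, k(e, 0))  →  k(0, e)   [R3 at 2]
4. k(0, e)  →  0   [R7 at ε]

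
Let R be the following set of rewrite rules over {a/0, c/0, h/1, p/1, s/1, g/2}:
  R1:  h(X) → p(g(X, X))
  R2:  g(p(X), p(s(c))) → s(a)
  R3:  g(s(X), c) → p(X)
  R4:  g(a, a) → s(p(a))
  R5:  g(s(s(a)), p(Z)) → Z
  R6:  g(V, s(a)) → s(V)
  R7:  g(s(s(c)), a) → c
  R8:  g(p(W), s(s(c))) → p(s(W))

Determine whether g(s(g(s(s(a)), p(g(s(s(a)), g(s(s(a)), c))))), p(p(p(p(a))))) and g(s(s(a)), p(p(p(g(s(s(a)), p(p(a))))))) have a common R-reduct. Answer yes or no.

yes — NF(t₁) = p(p(p(a))), NF(t₂) = p(p(p(a)))

Reduce t₁ = g(s(g(s(s(a)), p(g(s(s(a)), g(s(s(a)), c))))), p(p(p(p(a))))):
1. g(s(g(s(s(a)), p(g(s(s(a)), g(s(s(a)), c))))), p(p(p(p(a)))))  →  g(s(g(s(s(a)), g(s(s(a)), c))), p(p(p(p(a)))))   [R5 at 1.1]
2. g(s(g(s(s(a)), g(s(s(a)), c))), p(p(p(p(a)))))  →  g(s(g(s(s(a)), p(s(a)))), p(p(p(p(a)))))   [R3 at 1.1.2]
3. g(s(g(s(s(a)), p(s(a)))), p(p(p(p(a)))))  →  g(s(s(a)), p(p(p(p(a)))))   [R5 at 1.1]
4. g(s(s(a)), p(p(p(p(a)))))  →  p(p(p(a)))   [R5 at ε]

Reduce t₂ = g(s(s(a)), p(p(p(g(s(s(a)), p(p(a))))))):
1. g(s(s(a)), p(p(p(g(s(s(a)), p(p(a)))))))  →  p(p(g(s(s(a)), p(p(a)))))   [R5 at ε]
2. p(p(g(s(s(a)), p(p(a)))))  →  p(p(p(a)))   [R5 at 1.1]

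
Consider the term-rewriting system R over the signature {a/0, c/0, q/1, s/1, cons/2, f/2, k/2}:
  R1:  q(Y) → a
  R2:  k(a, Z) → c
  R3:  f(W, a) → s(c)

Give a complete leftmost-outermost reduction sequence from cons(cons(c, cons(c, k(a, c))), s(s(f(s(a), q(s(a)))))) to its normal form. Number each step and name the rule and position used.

1. cons(cons(c, cons(c, k(a, c))), s(s(f(s(a), q(s(a))))))  →  cons(cons(c, cons(c, c)), s(s(f(s(a), q(s(a))))))   [R2 at 1.2.2]
2. cons(cons(c, cons(c, c)), s(s(f(s(a), q(s(a))))))  →  cons(cons(c, cons(c, c)), s(s(f(s(a), a))))   [R1 at 2.1.1.2]
3. cons(cons(c, cons(c, c)), s(s(f(s(a), a))))  →  cons(cons(c, cons(c, c)), s(s(s(c))))   [R3 at 2.1.1]

cons(cons(c, cons(c, c)), s(s(s(c))))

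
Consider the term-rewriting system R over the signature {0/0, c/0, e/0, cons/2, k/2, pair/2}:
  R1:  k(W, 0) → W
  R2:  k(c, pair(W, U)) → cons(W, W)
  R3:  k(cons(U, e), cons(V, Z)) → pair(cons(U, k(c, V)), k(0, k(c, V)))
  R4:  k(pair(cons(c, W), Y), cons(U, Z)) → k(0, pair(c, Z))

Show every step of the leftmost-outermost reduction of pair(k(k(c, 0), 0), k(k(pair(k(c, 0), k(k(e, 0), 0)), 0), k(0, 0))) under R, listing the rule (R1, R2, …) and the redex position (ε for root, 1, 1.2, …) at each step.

1. pair(k(k(c, 0), 0), k(k(pair(k(c, 0), k(k(e, 0), 0)), 0), k(0, 0)))  →  pair(k(c, 0), k(k(pair(k(c, 0), k(k(e, 0), 0)), 0), k(0, 0)))   [R1 at 1]
2. pair(k(c, 0), k(k(pair(k(c, 0), k(k(e, 0), 0)), 0), k(0, 0)))  →  pair(c, k(k(pair(k(c, 0), k(k(e, 0), 0)), 0), k(0, 0)))   [R1 at 1]
3. pair(c, k(k(pair(k(c, 0), k(k(e, 0), 0)), 0), k(0, 0)))  →  pair(c, k(pair(k(c, 0), k(k(e, 0), 0)), k(0, 0)))   [R1 at 2.1]
4. pair(c, k(pair(k(c, 0), k(k(e, 0), 0)), k(0, 0)))  →  pair(c, k(pair(c, k(k(e, 0), 0)), k(0, 0)))   [R1 at 2.1.1]
5. pair(c, k(pair(c, k(k(e, 0), 0)), k(0, 0)))  →  pair(c, k(pair(c, k(e, 0)), k(0, 0)))   [R1 at 2.1.2]
6. pair(c, k(pair(c, k(e, 0)), k(0, 0)))  →  pair(c, k(pair(c, e), k(0, 0)))   [R1 at 2.1.2]
7. pair(c, k(pair(c, e), k(0, 0)))  →  pair(c, k(pair(c, e), 0))   [R1 at 2.2]
8. pair(c, k(pair(c, e), 0))  →  pair(c, pair(c, e))   [R1 at 2]

pair(c, pair(c, e))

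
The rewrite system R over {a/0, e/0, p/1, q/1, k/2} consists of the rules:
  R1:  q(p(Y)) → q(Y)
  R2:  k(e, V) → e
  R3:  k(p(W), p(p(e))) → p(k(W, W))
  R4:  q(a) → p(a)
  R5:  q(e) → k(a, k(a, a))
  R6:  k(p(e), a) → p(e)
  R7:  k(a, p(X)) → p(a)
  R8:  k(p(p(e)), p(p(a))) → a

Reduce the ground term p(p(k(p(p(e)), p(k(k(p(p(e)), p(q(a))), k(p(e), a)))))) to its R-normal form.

p(p(a))

1. p(p(k(p(p(e)), p(k(k(p(p(e)), p(q(a))), k(p(e), a))))))  →  p(p(k(p(p(e)), p(k(k(p(p(e)), p(p(a))), k(p(e), a))))))   [R4 at 1.1.2.1.1.2.1]
2. p(p(k(p(p(e)), p(k(k(p(p(e)), p(p(a))), k(p(e), a))))))  →  p(p(k(p(p(e)), p(k(a, k(p(e), a))))))   [R8 at 1.1.2.1.1]
3. p(p(k(p(p(e)), p(k(a, k(p(e), a))))))  →  p(p(k(p(p(e)), p(k(a, p(e))))))   [R6 at 1.1.2.1.2]
4. p(p(k(p(p(e)), p(k(a, p(e))))))  →  p(p(k(p(p(e)), p(p(a)))))   [R7 at 1.1.2.1]
5. p(p(k(p(p(e)), p(p(a)))))  →  p(p(a))   [R8 at 1.1]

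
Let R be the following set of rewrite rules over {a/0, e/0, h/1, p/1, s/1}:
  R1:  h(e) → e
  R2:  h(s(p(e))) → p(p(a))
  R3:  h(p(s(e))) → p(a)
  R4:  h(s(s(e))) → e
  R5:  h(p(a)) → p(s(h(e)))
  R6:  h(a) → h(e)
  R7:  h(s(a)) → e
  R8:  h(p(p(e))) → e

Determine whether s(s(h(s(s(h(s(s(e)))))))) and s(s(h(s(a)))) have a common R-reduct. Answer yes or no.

Reduce t₁ = s(s(h(s(s(h(s(s(e)))))))):
1. s(s(h(s(s(h(s(s(e))))))))  →  s(s(h(s(s(e)))))   [R4 at 1.1.1.1.1]
2. s(s(h(s(s(e)))))  →  s(s(e))   [R4 at 1.1]

Reduce t₂ = s(s(h(s(a)))):
1. s(s(h(s(a))))  →  s(s(e))   [R7 at 1.1]

yes — NF(t₁) = s(s(e)), NF(t₂) = s(s(e))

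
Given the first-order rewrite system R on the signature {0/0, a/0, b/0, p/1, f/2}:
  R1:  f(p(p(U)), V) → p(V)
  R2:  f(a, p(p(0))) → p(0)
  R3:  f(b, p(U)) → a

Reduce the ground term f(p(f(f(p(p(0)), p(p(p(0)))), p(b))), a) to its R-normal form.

1. f(p(f(f(p(p(0)), p(p(p(0)))), p(b))), a)  →  f(p(f(p(p(p(p(0)))), p(b))), a)   [R1 at 1.1.1]
2. f(p(f(p(p(p(p(0)))), p(b))), a)  →  f(p(p(p(b))), a)   [R1 at 1.1]
3. f(p(p(p(b))), a)  →  p(a)   [R1 at ε]

p(a)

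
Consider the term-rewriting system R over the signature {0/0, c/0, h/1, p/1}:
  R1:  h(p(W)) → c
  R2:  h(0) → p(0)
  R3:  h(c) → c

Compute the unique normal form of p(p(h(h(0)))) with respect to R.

p(p(c))

1. p(p(h(h(0))))  →  p(p(h(p(0))))   [R2 at 1.1.1]
2. p(p(h(p(0))))  →  p(p(c))   [R1 at 1.1]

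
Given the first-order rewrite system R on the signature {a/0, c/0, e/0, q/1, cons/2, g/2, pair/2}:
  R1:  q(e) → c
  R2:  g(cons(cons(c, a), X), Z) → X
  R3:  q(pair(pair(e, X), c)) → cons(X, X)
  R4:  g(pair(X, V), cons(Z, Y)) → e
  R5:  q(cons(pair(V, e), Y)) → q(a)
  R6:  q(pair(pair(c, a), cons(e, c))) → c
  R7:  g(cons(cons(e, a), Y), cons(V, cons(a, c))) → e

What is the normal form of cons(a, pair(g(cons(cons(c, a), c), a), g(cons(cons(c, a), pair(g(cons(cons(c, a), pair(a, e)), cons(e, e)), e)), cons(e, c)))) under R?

cons(a, pair(c, pair(pair(a, e), e)))

1. cons(a, pair(g(cons(cons(c, a), c), a), g(cons(cons(c, a), pair(g(cons(cons(c, a), pair(a, e)), cons(e, e)), e)), cons(e, c))))  →  cons(a, pair(c, g(cons(cons(c, a), pair(g(cons(cons(c, a), pair(a, e)), cons(e, e)), e)), cons(e, c))))   [R2 at 2.1]
2. cons(a, pair(c, g(cons(cons(c, a), pair(g(cons(cons(c, a), pair(a, e)), cons(e, e)), e)), cons(e, c))))  →  cons(a, pair(c, pair(g(cons(cons(c, a), pair(a, e)), cons(e, e)), e)))   [R2 at 2.2]
3. cons(a, pair(c, pair(g(cons(cons(c, a), pair(a, e)), cons(e, e)), e)))  →  cons(a, pair(c, pair(pair(a, e), e)))   [R2 at 2.2.1]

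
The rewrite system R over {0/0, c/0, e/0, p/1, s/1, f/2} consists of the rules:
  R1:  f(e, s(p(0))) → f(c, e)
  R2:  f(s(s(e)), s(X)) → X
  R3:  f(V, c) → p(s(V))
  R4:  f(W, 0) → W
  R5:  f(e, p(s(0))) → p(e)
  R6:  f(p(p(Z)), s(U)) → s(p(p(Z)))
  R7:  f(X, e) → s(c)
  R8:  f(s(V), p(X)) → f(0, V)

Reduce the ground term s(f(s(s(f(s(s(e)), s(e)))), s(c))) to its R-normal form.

1. s(f(s(s(f(s(s(e)), s(e)))), s(c)))  →  s(f(s(s(e)), s(c)))   [R2 at 1.1.1.1]
2. s(f(s(s(e)), s(c)))  →  s(c)   [R2 at 1]

s(c)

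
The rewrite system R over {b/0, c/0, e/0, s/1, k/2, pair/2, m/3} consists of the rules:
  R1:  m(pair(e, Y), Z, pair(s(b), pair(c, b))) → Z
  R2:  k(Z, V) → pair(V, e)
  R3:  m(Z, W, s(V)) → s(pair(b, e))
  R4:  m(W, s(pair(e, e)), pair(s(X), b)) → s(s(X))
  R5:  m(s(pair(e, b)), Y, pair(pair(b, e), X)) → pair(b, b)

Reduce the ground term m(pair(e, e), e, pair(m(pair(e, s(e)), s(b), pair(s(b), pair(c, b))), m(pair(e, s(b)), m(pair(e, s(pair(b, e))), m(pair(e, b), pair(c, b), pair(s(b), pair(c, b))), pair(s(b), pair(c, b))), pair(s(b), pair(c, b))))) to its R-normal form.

1. m(pair(e, e), e, pair(m(pair(e, s(e)), s(b), pair(s(b), pair(c, b))), m(pair(e, s(b)), m(pair(e, s(pair(b, e))), m(pair(e, b), pair(c, b), pair(s(b), pair(c, b))), pair(s(b), pair(c, b))), pair(s(b), pair(c, b)))))  →  m(pair(e, e), e, pair(s(b), m(pair(e, s(b)), m(pair(e, s(pair(b, e))), m(pair(e, b), pair(c, b), pair(s(b), pair(c, b))), pair(s(b), pair(c, b))), pair(s(b), pair(c, b)))))   [R1 at 3.1]
2. m(pair(e, e), e, pair(s(b), m(pair(e, s(b)), m(pair(e, s(pair(b, e))), m(pair(e, b), pair(c, b), pair(s(b), pair(c, b))), pair(s(b), pair(c, b))), pair(s(b), pair(c, b)))))  →  m(pair(e, e), e, pair(s(b), m(pair(e, s(pair(b, e))), m(pair(e, b), pair(c, b), pair(s(b), pair(c, b))), pair(s(b), pair(c, b)))))   [R1 at 3.2]
3. m(pair(e, e), e, pair(s(b), m(pair(e, s(pair(b, e))), m(pair(e, b), pair(c, b), pair(s(b), pair(c, b))), pair(s(b), pair(c, b)))))  →  m(pair(e, e), e, pair(s(b), m(pair(e, b), pair(c, b), pair(s(b), pair(c, b)))))   [R1 at 3.2]
4. m(pair(e, e), e, pair(s(b), m(pair(e, b), pair(c, b), pair(s(b), pair(c, b)))))  →  m(pair(e, e), e, pair(s(b), pair(c, b)))   [R1 at 3.2]
5. m(pair(e, e), e, pair(s(b), pair(c, b)))  →  e   [R1 at ε]

e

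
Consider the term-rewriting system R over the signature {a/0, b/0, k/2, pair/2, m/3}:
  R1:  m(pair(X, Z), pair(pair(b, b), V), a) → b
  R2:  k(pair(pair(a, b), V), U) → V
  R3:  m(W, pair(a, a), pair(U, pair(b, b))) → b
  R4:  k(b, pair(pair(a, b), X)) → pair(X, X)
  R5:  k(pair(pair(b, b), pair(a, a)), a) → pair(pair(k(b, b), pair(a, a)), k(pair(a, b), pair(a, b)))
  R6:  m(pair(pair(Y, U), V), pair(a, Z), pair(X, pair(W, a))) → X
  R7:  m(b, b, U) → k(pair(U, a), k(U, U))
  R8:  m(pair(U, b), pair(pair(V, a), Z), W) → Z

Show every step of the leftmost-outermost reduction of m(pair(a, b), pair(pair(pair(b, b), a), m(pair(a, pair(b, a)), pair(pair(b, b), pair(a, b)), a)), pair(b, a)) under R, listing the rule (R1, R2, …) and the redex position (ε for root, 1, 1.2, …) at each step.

1. m(pair(a, b), pair(pair(pair(b, b), a), m(pair(a, pair(b, a)), pair(pair(b, b), pair(a, b)), a)), pair(b, a))  →  m(pair(a, pair(b, a)), pair(pair(b, b), pair(a, b)), a)   [R8 at ε]
2. m(pair(a, pair(b, a)), pair(pair(b, b), pair(a, b)), a)  →  b   [R1 at ε]

b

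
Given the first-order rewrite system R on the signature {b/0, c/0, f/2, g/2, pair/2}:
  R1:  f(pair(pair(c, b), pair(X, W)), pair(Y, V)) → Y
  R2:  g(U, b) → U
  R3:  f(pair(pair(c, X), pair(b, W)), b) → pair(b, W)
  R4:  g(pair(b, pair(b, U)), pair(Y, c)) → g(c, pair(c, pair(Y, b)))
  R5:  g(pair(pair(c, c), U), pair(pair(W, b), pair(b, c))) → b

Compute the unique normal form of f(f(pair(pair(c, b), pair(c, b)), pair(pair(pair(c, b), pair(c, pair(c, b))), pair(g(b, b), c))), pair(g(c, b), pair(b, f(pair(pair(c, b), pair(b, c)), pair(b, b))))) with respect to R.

c

1. f(f(pair(pair(c, b), pair(c, b)), pair(pair(pair(c, b), pair(c, pair(c, b))), pair(g(b, b), c))), pair(g(c, b), pair(b, f(pair(pair(c, b), pair(b, c)), pair(b, b)))))  →  f(pair(pair(c, b), pair(c, pair(c, b))), pair(g(c, b), pair(b, f(pair(pair(c, b), pair(b, c)), pair(b, b)))))   [R1 at 1]
2. f(pair(pair(c, b), pair(c, pair(c, b))), pair(g(c, b), pair(b, f(pair(pair(c, b), pair(b, c)), pair(b, b)))))  →  g(c, b)   [R1 at ε]
3. g(c, b)  →  c   [R2 at ε]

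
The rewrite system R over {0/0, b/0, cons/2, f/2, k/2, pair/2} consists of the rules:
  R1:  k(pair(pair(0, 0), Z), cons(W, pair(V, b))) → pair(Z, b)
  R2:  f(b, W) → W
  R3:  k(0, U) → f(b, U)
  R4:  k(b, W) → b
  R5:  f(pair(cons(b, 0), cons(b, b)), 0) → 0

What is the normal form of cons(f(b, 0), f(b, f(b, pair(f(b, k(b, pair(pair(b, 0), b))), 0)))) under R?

1. cons(f(b, 0), f(b, f(b, pair(f(b, k(b, pair(pair(b, 0), b))), 0))))  →  cons(0, f(b, f(b, pair(f(b, k(b, pair(pair(b, 0), b))), 0))))   [R2 at 1]
2. cons(0, f(b, f(b, pair(f(b, k(b, pair(pair(b, 0), b))), 0))))  →  cons(0, f(b, pair(f(b, k(b, pair(pair(b, 0), b))), 0)))   [R2 at 2]
3. cons(0, f(b, pair(f(b, k(b, pair(pair(b, 0), b))), 0)))  →  cons(0, pair(f(b, k(b, pair(pair(b, 0), b))), 0))   [R2 at 2]
4. cons(0, pair(f(b, k(b, pair(pair(b, 0), b))), 0))  →  cons(0, pair(k(b, pair(pair(b, 0), b)), 0))   [R2 at 2.1]
5. cons(0, pair(k(b, pair(pair(b, 0), b)), 0))  →  cons(0, pair(b, 0))   [R4 at 2.1]

cons(0, pair(b, 0))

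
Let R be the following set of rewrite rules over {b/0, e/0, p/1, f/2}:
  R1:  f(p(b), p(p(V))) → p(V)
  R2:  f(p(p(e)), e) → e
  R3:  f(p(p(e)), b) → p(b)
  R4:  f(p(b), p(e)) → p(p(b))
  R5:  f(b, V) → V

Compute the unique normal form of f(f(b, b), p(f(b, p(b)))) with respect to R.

1. f(f(b, b), p(f(b, p(b))))  →  f(b, p(f(b, p(b))))   [R5 at 1]
2. f(b, p(f(b, p(b))))  →  p(f(b, p(b)))   [R5 at ε]
3. p(f(b, p(b)))  →  p(p(b))   [R5 at 1]

p(p(b))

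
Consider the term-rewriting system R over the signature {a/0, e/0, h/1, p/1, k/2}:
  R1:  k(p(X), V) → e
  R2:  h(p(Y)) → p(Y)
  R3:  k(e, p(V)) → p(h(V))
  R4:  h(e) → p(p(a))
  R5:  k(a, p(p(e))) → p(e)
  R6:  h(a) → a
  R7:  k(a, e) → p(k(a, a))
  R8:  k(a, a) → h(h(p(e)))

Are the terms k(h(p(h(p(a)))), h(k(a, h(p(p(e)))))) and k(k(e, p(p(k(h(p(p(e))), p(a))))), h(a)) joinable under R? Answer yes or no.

Reduce t₁ = k(h(p(h(p(a)))), h(k(a, h(p(p(e)))))):
1. k(h(p(h(p(a)))), h(k(a, h(p(p(e))))))  →  k(p(h(p(a))), h(k(a, h(p(p(e))))))   [R2 at 1]
2. k(p(h(p(a))), h(k(a, h(p(p(e))))))  →  e   [R1 at ε]

Reduce t₂ = k(k(e, p(p(k(h(p(p(e))), p(a))))), h(a)):
1. k(k(e, p(p(k(h(p(p(e))), p(a))))), h(a))  →  k(p(h(p(k(h(p(p(e))), p(a))))), h(a))   [R3 at 1]
2. k(p(h(p(k(h(p(p(e))), p(a))))), h(a))  →  e   [R1 at ε]

yes — NF(t₁) = e, NF(t₂) = e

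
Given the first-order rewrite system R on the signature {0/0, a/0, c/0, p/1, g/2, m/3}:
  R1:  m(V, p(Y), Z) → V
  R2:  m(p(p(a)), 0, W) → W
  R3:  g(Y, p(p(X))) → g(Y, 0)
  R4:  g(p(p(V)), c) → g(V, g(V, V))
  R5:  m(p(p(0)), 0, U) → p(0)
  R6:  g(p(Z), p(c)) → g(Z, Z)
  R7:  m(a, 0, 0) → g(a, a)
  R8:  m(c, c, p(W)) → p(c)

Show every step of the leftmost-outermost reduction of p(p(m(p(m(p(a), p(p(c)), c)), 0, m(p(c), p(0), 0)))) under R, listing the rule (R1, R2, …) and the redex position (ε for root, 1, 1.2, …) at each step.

p(p(p(c)))

1. p(p(m(p(m(p(a), p(p(c)), c)), 0, m(p(c), p(0), 0))))  →  p(p(m(p(p(a)), 0, m(p(c), p(0), 0))))   [R1 at 1.1.1.1]
2. p(p(m(p(p(a)), 0, m(p(c), p(0), 0))))  →  p(p(m(p(c), p(0), 0)))   [R2 at 1.1]
3. p(p(m(p(c), p(0), 0)))  →  p(p(p(c)))   [R1 at 1.1]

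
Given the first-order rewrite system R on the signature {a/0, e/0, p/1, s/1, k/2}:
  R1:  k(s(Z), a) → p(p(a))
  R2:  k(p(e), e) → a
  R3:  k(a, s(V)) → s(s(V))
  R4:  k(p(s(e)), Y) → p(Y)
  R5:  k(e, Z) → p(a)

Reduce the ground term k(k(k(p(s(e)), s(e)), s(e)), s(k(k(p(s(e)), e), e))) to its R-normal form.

p(s(a))

1. k(k(k(p(s(e)), s(e)), s(e)), s(k(k(p(s(e)), e), e)))  →  k(k(p(s(e)), s(e)), s(k(k(p(s(e)), e), e)))   [R4 at 1.1]
2. k(k(p(s(e)), s(e)), s(k(k(p(s(e)), e), e)))  →  k(p(s(e)), s(k(k(p(s(e)), e), e)))   [R4 at 1]
3. k(p(s(e)), s(k(k(p(s(e)), e), e)))  →  p(s(k(k(p(s(e)), e), e)))   [R4 at ε]
4. p(s(k(k(p(s(e)), e), e)))  →  p(s(k(p(e), e)))   [R4 at 1.1.1]
5. p(s(k(p(e), e)))  →  p(s(a))   [R2 at 1.1]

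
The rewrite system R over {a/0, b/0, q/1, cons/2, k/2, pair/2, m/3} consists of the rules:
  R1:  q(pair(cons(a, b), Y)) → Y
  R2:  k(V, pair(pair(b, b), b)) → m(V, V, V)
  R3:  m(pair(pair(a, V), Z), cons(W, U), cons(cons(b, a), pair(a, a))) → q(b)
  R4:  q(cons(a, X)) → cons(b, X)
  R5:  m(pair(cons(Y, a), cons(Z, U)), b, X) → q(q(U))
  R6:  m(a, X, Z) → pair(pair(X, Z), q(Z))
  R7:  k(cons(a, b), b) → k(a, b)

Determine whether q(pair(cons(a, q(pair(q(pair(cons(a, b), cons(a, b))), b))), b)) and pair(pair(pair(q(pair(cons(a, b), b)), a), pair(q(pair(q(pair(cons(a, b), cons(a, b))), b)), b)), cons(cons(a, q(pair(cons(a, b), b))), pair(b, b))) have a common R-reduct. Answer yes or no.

no — NF(t₁) = b, NF(t₂) = pair(pair(pair(b, a), pair(b, b)), cons(cons(a, b), pair(b, b)))

Reduce t₁ = q(pair(cons(a, q(pair(q(pair(cons(a, b), cons(a, b))), b))), b)):
1. q(pair(cons(a, q(pair(q(pair(cons(a, b), cons(a, b))), b))), b))  →  q(pair(cons(a, q(pair(cons(a, b), b))), b))   [R1 at 1.1.2.1.1]
2. q(pair(cons(a, q(pair(cons(a, b), b))), b))  →  q(pair(cons(a, b), b))   [R1 at 1.1.2]
3. q(pair(cons(a, b), b))  →  b   [R1 at ε]

Reduce t₂ = pair(pair(pair(q(pair(cons(a, b), b)), a), pair(q(pair(q(pair(cons(a, b), cons(a, b))), b)), b)), cons(cons(a, q(pair(cons(a, b), b))), pair(b, b))):
1. pair(pair(pair(q(pair(cons(a, b), b)), a), pair(q(pair(q(pair(cons(a, b), cons(a, b))), b)), b)), cons(cons(a, q(pair(cons(a, b), b))), pair(b, b)))  →  pair(pair(pair(b, a), pair(q(pair(q(pair(cons(a, b), cons(a, b))), b)), b)), cons(cons(a, q(pair(cons(a, b), b))), pair(b, b)))   [R1 at 1.1.1]
2. pair(pair(pair(b, a), pair(q(pair(q(pair(cons(a, b), cons(a, b))), b)), b)), cons(cons(a, q(pair(cons(a, b), b))), pair(b, b)))  →  pair(pair(pair(b, a), pair(q(pair(cons(a, b), b)), b)), cons(cons(a, q(pair(cons(a, b), b))), pair(b, b)))   [R1 at 1.2.1.1.1]
3. pair(pair(pair(b, a), pair(q(pair(cons(a, b), b)), b)), cons(cons(a, q(pair(cons(a, b), b))), pair(b, b)))  →  pair(pair(pair(b, a), pair(b, b)), cons(cons(a, q(pair(cons(a, b), b))), pair(b, b)))   [R1 at 1.2.1]
4. pair(pair(pair(b, a), pair(b, b)), cons(cons(a, q(pair(cons(a, b), b))), pair(b, b)))  →  pair(pair(pair(b, a), pair(b, b)), cons(cons(a, b), pair(b, b)))   [R1 at 2.1.2]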